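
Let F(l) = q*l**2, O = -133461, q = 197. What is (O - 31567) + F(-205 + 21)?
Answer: 6504604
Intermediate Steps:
F(l) = 197*l**2
(O - 31567) + F(-205 + 21) = (-133461 - 31567) + 197*(-205 + 21)**2 = -165028 + 197*(-184)**2 = -165028 + 197*33856 = -165028 + 6669632 = 6504604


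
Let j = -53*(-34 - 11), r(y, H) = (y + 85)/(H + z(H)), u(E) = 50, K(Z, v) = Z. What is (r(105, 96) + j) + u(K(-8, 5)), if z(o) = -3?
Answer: 226645/93 ≈ 2437.0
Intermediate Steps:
r(y, H) = (85 + y)/(-3 + H) (r(y, H) = (y + 85)/(H - 3) = (85 + y)/(-3 + H))
j = 2385 (j = -53*(-45) = 2385)
(r(105, 96) + j) + u(K(-8, 5)) = ((85 + 105)/(-3 + 96) + 2385) + 50 = (190/93 + 2385) + 50 = 221995/93 + 50 = 226645/93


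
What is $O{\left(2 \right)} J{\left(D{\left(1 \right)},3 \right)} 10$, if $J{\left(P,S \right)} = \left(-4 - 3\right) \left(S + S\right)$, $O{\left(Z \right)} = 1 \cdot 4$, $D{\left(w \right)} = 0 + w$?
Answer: $-1680$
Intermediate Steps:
$D{\left(w \right)} = w$
$O{\left(Z \right)} = 4$
$J{\left(P,S \right)} = - 14 S$ ($J{\left(P,S \right)} = - 7 \cdot 2 S = - 14 S$)
$O{\left(2 \right)} J{\left(D{\left(1 \right)},3 \right)} 10 = 4 \left(\left(-14\right) 3\right) 10 = 4 \left(-42\right) 10 = \left(-168\right) 10 = -1680$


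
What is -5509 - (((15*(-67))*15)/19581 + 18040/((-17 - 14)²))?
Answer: -34667828578/6272447 ≈ -5527.0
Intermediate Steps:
-5509 - (((15*(-67))*15)/19581 + 18040/((-17 - 14)²)) = -5509 - (-1005*15*(1/19581) + 18040/((-31)²)) = -5509 - (-15075*1/19581 + 18040/961) = -5509 - (-5025/6527 + 18040*(1/961)) = -5509 - (-5025/6527 + 18040/961) = -5509 - 1*112918055/6272447 = -5509 - 112918055/6272447 = -34667828578/6272447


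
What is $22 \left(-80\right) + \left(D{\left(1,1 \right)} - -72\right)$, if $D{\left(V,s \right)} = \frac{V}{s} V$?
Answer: $-1687$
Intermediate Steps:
$D{\left(V,s \right)} = \frac{V^{2}}{s}$
$22 \left(-80\right) + \left(D{\left(1,1 \right)} - -72\right) = 22 \left(-80\right) + \left(\frac{1^{2}}{1} - -72\right) = -1760 + \left(1 \cdot 1 + 72\right) = -1760 + \left(1 + 72\right) = -1760 + 73 = -1687$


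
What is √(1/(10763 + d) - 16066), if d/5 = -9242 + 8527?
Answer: I*√207521885379/3594 ≈ 126.75*I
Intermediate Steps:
d = -3575 (d = 5*(-9242 + 8527) = 5*(-715) = -3575)
√(1/(10763 + d) - 16066) = √(1/(10763 - 3575) - 16066) = √(1/7188 - 16066) = √(-115482407/7188) = I*√207521885379/3594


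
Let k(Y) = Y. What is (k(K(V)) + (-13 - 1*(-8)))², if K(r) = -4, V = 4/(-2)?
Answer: 81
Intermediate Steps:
V = -2 (V = 4*(-½) = -2)
(k(K(V)) + (-13 - 1*(-8)))² = (-4 + (-13 - 1*(-8)))² = (-4 + (-13 + 8))² = (-4 - 5)² = (-9)² = 81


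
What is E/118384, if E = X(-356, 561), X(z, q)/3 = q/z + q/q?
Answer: -615/42144704 ≈ -1.4593e-5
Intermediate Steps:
X(z, q) = 3 + 3*q/z (X(z, q) = 3*(q/z + q/q) = 3*(q/z + 1) = 3*(1 + q/z) = 3 + 3*q/z)
E = -615/356 (E = 3 + 3*561/(-356) = 3 + 3*561*(-1/356) = 3 - 1683/356 = -615/356 ≈ -1.7275)
E/118384 = -615/356/118384 = -615/356*1/118384 = -615/42144704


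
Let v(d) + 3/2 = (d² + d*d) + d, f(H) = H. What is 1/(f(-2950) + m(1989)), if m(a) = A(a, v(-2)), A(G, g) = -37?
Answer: -1/2987 ≈ -0.00033478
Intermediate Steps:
v(d) = -3/2 + d + 2*d² (v(d) = -3/2 + ((d² + d*d) + d) = -3/2 + ((d² + d²) + d) = -3/2 + (2*d² + d) = -3/2 + (d + 2*d²) = -3/2 + d + 2*d²)
m(a) = -37
1/(f(-2950) + m(1989)) = 1/(-2950 - 37) = 1/(-2987) = -1/2987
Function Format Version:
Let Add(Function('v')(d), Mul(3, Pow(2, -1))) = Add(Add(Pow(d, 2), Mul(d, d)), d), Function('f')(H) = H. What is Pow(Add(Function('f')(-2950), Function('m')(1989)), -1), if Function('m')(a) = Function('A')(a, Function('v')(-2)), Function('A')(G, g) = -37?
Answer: Rational(-1, 2987) ≈ -0.00033478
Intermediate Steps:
Function('v')(d) = Add(Rational(-3, 2), d, Mul(2, Pow(d, 2))) (Function('v')(d) = Add(Rational(-3, 2), Add(Add(Pow(d, 2), Mul(d, d)), d)) = Add(Rational(-3, 2), Add(Add(Pow(d, 2), Pow(d, 2)), d)) = Add(Rational(-3, 2), Add(Mul(2, Pow(d, 2)), d)) = Add(Rational(-3, 2), Add(d, Mul(2, Pow(d, 2)))) = Add(Rational(-3, 2), d, Mul(2, Pow(d, 2))))
Function('m')(a) = -37
Pow(Add(Function('f')(-2950), Function('m')(1989)), -1) = Pow(Add(-2950, -37), -1) = Pow(-2987, -1) = Rational(-1, 2987)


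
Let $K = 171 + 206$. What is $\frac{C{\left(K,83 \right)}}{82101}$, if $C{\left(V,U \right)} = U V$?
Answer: $\frac{31291}{82101} \approx 0.38113$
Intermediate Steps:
$K = 377$
$\frac{C{\left(K,83 \right)}}{82101} = \frac{83 \cdot 377}{82101} = 31291 \cdot \frac{1}{82101} = \frac{31291}{82101}$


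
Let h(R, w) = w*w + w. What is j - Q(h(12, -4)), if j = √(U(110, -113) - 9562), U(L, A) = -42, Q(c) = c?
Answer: -12 + 98*I ≈ -12.0 + 98.0*I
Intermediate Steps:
h(R, w) = w + w² (h(R, w) = w² + w = w + w²)
j = 98*I (j = √(-42 - 9562) = √(-9604) = 98*I ≈ 98.0*I)
j - Q(h(12, -4)) = 98*I - (-4)*(1 - 4) = 98*I - (-4)*(-3) = 98*I - 1*12 = 98*I - 12 = -12 + 98*I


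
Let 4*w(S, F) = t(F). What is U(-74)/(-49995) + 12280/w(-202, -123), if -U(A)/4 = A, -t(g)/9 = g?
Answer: 272825192/6149385 ≈ 44.366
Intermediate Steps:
t(g) = -9*g
w(S, F) = -9*F/4 (w(S, F) = (-9*F)/4 = -9*F/4)
U(A) = -4*A
U(-74)/(-49995) + 12280/w(-202, -123) = -4*(-74)/(-49995) + 12280/((-9/4*(-123))) = 296*(-1/49995) + 12280/(1107/4) = -296/49995 + 12280*(4/1107) = -296/49995 + 49120/1107 = 272825192/6149385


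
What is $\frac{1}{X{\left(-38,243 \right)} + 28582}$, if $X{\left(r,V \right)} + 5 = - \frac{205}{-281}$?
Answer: $\frac{281}{8030342} \approx 3.4992 \cdot 10^{-5}$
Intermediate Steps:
$X{\left(r,V \right)} = - \frac{1200}{281}$ ($X{\left(r,V \right)} = -5 - \frac{205}{-281} = -5 - - \frac{205}{281} = -5 + \frac{205}{281} = - \frac{1200}{281}$)
$\frac{1}{X{\left(-38,243 \right)} + 28582} = \frac{1}{- \frac{1200}{281} + 28582} = \frac{1}{\frac{8030342}{281}} = \frac{281}{8030342}$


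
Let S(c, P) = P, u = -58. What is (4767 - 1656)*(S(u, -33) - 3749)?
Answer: -11765802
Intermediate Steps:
(4767 - 1656)*(S(u, -33) - 3749) = (4767 - 1656)*(-33 - 3749) = 3111*(-3782) = -11765802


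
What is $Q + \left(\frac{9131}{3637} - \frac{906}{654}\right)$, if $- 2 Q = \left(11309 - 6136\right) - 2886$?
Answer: $- \frac{905750087}{792866} \approx -1142.4$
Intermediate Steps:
$Q = - \frac{2287}{2}$ ($Q = - \frac{\left(11309 - 6136\right) - 2886}{2} = - \frac{5173 - 2886}{2} = \left(- \frac{1}{2}\right) 2287 = - \frac{2287}{2} \approx -1143.5$)
$Q + \left(\frac{9131}{3637} - \frac{906}{654}\right) = - \frac{2287}{2} + \left(\frac{9131}{3637} - \frac{906}{654}\right) = - \frac{2287}{2} + \left(9131 \cdot \frac{1}{3637} - \frac{151}{109}\right) = - \frac{2287}{2} + \left(\frac{9131}{3637} - \frac{151}{109}\right) = - \frac{2287}{2} + \frac{446092}{396433} = - \frac{905750087}{792866}$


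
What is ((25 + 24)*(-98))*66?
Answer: -316932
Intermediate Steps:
((25 + 24)*(-98))*66 = (49*(-98))*66 = -4802*66 = -316932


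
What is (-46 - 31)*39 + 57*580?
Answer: 30057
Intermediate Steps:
(-46 - 31)*39 + 57*580 = -77*39 + 33060 = -3003 + 33060 = 30057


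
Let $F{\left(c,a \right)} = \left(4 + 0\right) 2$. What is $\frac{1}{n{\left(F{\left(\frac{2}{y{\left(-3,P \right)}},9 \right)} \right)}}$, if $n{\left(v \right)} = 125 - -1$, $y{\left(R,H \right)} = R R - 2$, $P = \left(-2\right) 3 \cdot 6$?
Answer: $\frac{1}{126} \approx 0.0079365$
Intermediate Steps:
$P = -36$ ($P = \left(-6\right) 6 = -36$)
$y{\left(R,H \right)} = -2 + R^{2}$ ($y{\left(R,H \right)} = R^{2} - 2 = -2 + R^{2}$)
$F{\left(c,a \right)} = 8$ ($F{\left(c,a \right)} = 4 \cdot 2 = 8$)
$n{\left(v \right)} = 126$ ($n{\left(v \right)} = 125 + 1 = 126$)
$\frac{1}{n{\left(F{\left(\frac{2}{y{\left(-3,P \right)}},9 \right)} \right)}} = \frac{1}{126}$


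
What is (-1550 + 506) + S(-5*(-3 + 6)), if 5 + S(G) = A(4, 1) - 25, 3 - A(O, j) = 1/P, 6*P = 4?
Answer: -2145/2 ≈ -1072.5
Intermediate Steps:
P = ⅔ (P = (⅙)*4 = ⅔ ≈ 0.66667)
A(O, j) = 3/2 (A(O, j) = 3 - 1/⅔ = 3 - 1*3/2 = 3 - 3/2 = 3/2)
S(G) = -57/2 (S(G) = -5 + (3/2 - 25) = -5 - 47/2 = -57/2)
(-1550 + 506) + S(-5*(-3 + 6)) = (-1550 + 506) - 57/2 = -1044 - 57/2 = -2145/2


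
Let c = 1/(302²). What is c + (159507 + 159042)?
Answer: 29052942997/91204 ≈ 3.1855e+5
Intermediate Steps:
c = 1/91204 ≈ 1.0964e-5
c + (159507 + 159042) = 1/91204 + (159507 + 159042) = 1/91204 + 318549 = 29052942997/91204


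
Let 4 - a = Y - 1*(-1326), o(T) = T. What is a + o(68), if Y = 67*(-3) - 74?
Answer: -979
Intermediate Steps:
Y = -275 (Y = -201 - 74 = -275)
a = -1047 (a = 4 - (-275 - 1*(-1326)) = 4 - (-275 + 1326) = 4 - 1*1051 = 4 - 1051 = -1047)
a + o(68) = -1047 + 68 = -979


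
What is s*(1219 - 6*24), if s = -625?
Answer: -671875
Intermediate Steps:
s*(1219 - 6*24) = -625*(1219 - 6*24) = -625*(1219 - 144) = -625*1075 = -671875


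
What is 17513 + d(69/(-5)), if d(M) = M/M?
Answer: 17514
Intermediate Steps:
d(M) = 1
17513 + d(69/(-5)) = 17513 + 1 = 17514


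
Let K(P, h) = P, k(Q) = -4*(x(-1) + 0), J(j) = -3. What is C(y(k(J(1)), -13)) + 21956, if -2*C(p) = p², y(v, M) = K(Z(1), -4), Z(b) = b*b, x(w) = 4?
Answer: 43911/2 ≈ 21956.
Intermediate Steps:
Z(b) = b²
k(Q) = -16 (k(Q) = -4*(4 + 0) = -4*4 = -16)
y(v, M) = 1 (y(v, M) = 1² = 1)
C(p) = -p²/2
C(y(k(J(1)), -13)) + 21956 = -½*1² + 21956 = -½*1 + 21956 = -½ + 21956 = 43911/2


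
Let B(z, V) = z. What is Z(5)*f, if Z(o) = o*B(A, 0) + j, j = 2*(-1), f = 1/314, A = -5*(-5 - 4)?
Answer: 223/314 ≈ 0.71019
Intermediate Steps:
A = 45 (A = -5*(-9) = 45)
f = 1/314 ≈ 0.0031847
j = -2
Z(o) = -2 + 45*o (Z(o) = o*45 - 2 = 45*o - 2 = -2 + 45*o)
Z(5)*f = (-2 + 45*5)*(1/314) = (-2 + 225)*(1/314) = 223*(1/314) = 223/314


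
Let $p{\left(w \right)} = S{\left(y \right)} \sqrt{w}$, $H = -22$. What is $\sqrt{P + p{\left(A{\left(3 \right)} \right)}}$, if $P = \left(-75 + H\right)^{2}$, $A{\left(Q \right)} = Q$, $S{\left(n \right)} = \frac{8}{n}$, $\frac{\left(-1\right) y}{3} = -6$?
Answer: $\frac{\sqrt{84681 + 4 \sqrt{3}}}{3} \approx 97.004$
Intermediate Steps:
$y = 18$ ($y = \left(-3\right) \left(-6\right) = 18$)
$P = 9409$ ($P = \left(-75 - 22\right)^{2} = \left(-97\right)^{2} = 9409$)
$p{\left(w \right)} = \frac{4 \sqrt{w}}{9}$ ($p{\left(w \right)} = \frac{8}{18} \sqrt{w} = 8 \cdot \frac{1}{18} \sqrt{w} = \frac{4 \sqrt{w}}{9}$)
$\sqrt{P + p{\left(A{\left(3 \right)} \right)}} = \sqrt{9409 + \frac{4 \sqrt{3}}{9}}$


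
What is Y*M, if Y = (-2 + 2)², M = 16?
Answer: 0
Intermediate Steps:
Y = 0 (Y = 0² = 0)
Y*M = 0*16 = 0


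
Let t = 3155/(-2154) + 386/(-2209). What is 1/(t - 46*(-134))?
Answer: 4758186/29321657665 ≈ 0.00016228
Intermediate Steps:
t = -7800839/4758186 (t = 3155*(-1/2154) + 386*(-1/2209) = -3155/2154 - 386/2209 = -7800839/4758186 ≈ -1.6395)
1/(t - 46*(-134)) = 1/(-7800839/4758186 - 46*(-134)) = 1/(-7800839/4758186 + 6164) = 1/(29321657665/4758186) = 4758186/29321657665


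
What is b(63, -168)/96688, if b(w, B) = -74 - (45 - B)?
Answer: -287/96688 ≈ -0.0029683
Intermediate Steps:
b(w, B) = -119 + B (b(w, B) = -74 + (-45 + B) = -119 + B)
b(63, -168)/96688 = (-119 - 168)/96688 = -287*1/96688 = -287/96688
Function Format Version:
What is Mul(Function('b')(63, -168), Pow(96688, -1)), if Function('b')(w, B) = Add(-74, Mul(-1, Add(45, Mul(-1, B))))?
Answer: Rational(-287, 96688) ≈ -0.0029683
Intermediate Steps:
Function('b')(w, B) = Add(-119, B) (Function('b')(w, B) = Add(-74, Add(-45, B)) = Add(-119, B))
Mul(Function('b')(63, -168), Pow(96688, -1)) = Mul(Add(-119, -168), Pow(96688, -1)) = Mul(-287, Rational(1, 96688)) = Rational(-287, 96688)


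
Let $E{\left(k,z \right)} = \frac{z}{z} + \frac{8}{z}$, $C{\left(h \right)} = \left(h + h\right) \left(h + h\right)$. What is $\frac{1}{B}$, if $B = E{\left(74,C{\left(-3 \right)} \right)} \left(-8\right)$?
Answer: $- \frac{9}{88} \approx -0.10227$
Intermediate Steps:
$C{\left(h \right)} = 4 h^{2}$ ($C{\left(h \right)} = 2 h 2 h = 4 h^{2}$)
$E{\left(k,z \right)} = 1 + \frac{8}{z}$
$B = - \frac{88}{9}$ ($B = \frac{8 + 4 \left(-3\right)^{2}}{4 \left(-3\right)^{2}} \left(-8\right) = \frac{8 + 4 \cdot 9}{4 \cdot 9} \left(-8\right) = \frac{8 + 36}{36} \left(-8\right) = \frac{1}{36} \cdot 44 \left(-8\right) = \frac{11}{9} \left(-8\right) = - \frac{88}{9} \approx -9.7778$)
$\frac{1}{B} = \frac{1}{- \frac{88}{9}} = - \frac{9}{88}$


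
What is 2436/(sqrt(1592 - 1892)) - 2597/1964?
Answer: -2597/1964 - 406*I*sqrt(3)/5 ≈ -1.3223 - 140.64*I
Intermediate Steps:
2436/(sqrt(1592 - 1892)) - 2597/1964 = 2436/(sqrt(-300)) - 2597*1/1964 = 2436/((10*I*sqrt(3))) - 2597/1964 = 2436*(-I*sqrt(3)/30) - 2597/1964 = -406*I*sqrt(3)/5 - 2597/1964 = -2597/1964 - 406*I*sqrt(3)/5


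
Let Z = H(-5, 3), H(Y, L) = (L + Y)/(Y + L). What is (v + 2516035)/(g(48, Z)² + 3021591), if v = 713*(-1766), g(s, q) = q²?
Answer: 1256877/3021592 ≈ 0.41597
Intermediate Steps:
H(Y, L) = 1 (H(Y, L) = (L + Y)/(L + Y) = 1)
Z = 1
v = -1259158
(v + 2516035)/(g(48, Z)² + 3021591) = (-1259158 + 2516035)/((1²)² + 3021591) = 1256877/(1² + 3021591) = 1256877/(1 + 3021591) = 1256877/3021592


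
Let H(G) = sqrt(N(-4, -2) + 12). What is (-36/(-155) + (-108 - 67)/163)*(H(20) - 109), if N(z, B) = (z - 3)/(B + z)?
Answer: 2317013/25265 - 21257*sqrt(474)/151590 ≈ 88.656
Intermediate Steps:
N(z, B) = (-3 + z)/(B + z)
H(G) = sqrt(474)/6 (H(G) = sqrt((-3 - 4)/(-2 - 4) + 12) = sqrt(-7/(-6) + 12) = sqrt(-1/6*(-7) + 12) = sqrt(7/6 + 12) = sqrt(79/6) = sqrt(474)/6)
(-36/(-155) + (-108 - 67)/163)*(H(20) - 109) = (-36/(-155) + (-108 - 67)/163)*(sqrt(474)/6 - 109) = (-36*(-1/155) - 175*1/163)*(-109 + sqrt(474)/6) = (36/155 - 175/163)*(-109 + sqrt(474)/6) = -21257*(-109 + sqrt(474)/6)/25265 = 2317013/25265 - 21257*sqrt(474)/151590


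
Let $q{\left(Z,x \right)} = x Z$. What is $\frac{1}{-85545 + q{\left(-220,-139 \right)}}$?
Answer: $- \frac{1}{54965} \approx -1.8193 \cdot 10^{-5}$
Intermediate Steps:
$q{\left(Z,x \right)} = Z x$
$\frac{1}{-85545 + q{\left(-220,-139 \right)}} = \frac{1}{-85545 - -30580} = \frac{1}{-85545 + 30580} = \frac{1}{-54965} = - \frac{1}{54965}$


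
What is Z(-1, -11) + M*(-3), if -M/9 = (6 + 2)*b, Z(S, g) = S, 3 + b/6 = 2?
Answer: -1297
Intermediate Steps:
b = -6 (b = -18 + 6*2 = -18 + 12 = -6)
M = 432 (M = -9*(6 + 2)*(-6) = -72*(-6) = -9*(-48) = 432)
Z(-1, -11) + M*(-3) = -1 + 432*(-3) = -1 - 1296 = -1297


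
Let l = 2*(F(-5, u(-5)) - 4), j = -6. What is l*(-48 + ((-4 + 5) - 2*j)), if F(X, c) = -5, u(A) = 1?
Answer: 630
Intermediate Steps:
l = -18 (l = 2*(-5 - 4) = 2*(-9) = -18)
l*(-48 + ((-4 + 5) - 2*j)) = -18*(-48 + ((-4 + 5) - 2*(-6))) = -18*(-48 + (1 + 12)) = -18*(-48 + 13) = -18*(-35) = 630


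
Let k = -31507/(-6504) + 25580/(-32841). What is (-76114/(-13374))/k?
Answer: 301070144824/215061118927 ≈ 1.3999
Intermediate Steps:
k = 289449689/71199288 (k = -31507*(-1/6504) + 25580*(-1/32841) = 31507/6504 - 25580/32841 = 289449689/71199288 ≈ 4.0653)
(-76114/(-13374))/k = (-76114/(-13374))/(289449689/71199288) = -76114*(-1/13374)*(71199288/289449689) = (38057/6687)*(71199288/289449689) = 301070144824/215061118927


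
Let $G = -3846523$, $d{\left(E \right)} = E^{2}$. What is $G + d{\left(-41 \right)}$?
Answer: $-3844842$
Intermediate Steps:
$G + d{\left(-41 \right)} = -3846523 + \left(-41\right)^{2} = -3846523 + 1681 = -3844842$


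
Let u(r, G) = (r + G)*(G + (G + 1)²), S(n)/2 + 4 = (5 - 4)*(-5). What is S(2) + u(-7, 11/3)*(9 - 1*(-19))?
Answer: -64606/27 ≈ -2392.8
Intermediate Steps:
S(n) = -18 (S(n) = -8 + 2*((5 - 4)*(-5)) = -8 + 2*(1*(-5)) = -8 + 2*(-5) = -8 - 10 = -18)
u(r, G) = (G + r)*(G + (1 + G)²)
S(2) + u(-7, 11/3)*(9 - 1*(-19)) = -18 + ((11/3)² + (11/3)*(-7) + (11/3)*(1 + 11/3)² - 7*(1 + 11/3)²)*(9 - 1*(-19)) = -18 + ((11*(⅓))² + (11*(⅓))*(-7) + (11*(⅓))*(1 + 11*(⅓))² - 7*(1 + 11*(⅓))²)*(9 + 19) = -18 + ((11/3)² + (11/3)*(-7) + 11*(1 + 11/3)²/3 - 7*(1 + 11/3)²)*28 = -18 + (121/9 - 77/3 + 11*(14/3)²/3 - 7*(14/3)²)*28 = -18 + (121/9 - 77/3 + (11/3)*(196/9) - 7*196/9)*28 = -18 + (121/9 - 77/3 + 2156/27 - 1372/9)*28 = -18 - 2290/27*28 = -18 - 64120/27 = -64606/27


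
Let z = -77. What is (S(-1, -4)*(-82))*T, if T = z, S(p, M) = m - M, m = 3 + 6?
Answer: 82082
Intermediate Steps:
m = 9
S(p, M) = 9 - M
T = -77
(S(-1, -4)*(-82))*T = ((9 - 1*(-4))*(-82))*(-77) = ((9 + 4)*(-82))*(-77) = (13*(-82))*(-77) = -1066*(-77) = 82082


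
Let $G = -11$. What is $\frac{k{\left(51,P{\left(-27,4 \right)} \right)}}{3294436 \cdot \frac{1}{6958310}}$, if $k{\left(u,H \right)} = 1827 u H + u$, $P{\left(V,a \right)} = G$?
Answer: $- \frac{1782886021440}{823609} \approx -2.1647 \cdot 10^{6}$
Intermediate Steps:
$P{\left(V,a \right)} = -11$
$k{\left(u,H \right)} = u + 1827 H u$ ($k{\left(u,H \right)} = 1827 H u + u = u + 1827 H u$)
$\frac{k{\left(51,P{\left(-27,4 \right)} \right)}}{3294436 \cdot \frac{1}{6958310}} = \frac{51 \left(1 + 1827 \left(-11\right)\right)}{3294436 \cdot \frac{1}{6958310}} = \frac{51 \left(1 - 20097\right)}{3294436 \cdot \frac{1}{6958310}} = \frac{51 \left(-20096\right)}{\frac{1647218}{3479155}} = \left(-1024896\right) \frac{3479155}{1647218} = - \frac{1782886021440}{823609}$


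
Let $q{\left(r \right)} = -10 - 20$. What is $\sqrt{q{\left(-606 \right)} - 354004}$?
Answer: $i \sqrt{354034} \approx 595.01 i$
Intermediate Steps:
$q{\left(r \right)} = -30$ ($q{\left(r \right)} = -10 - 20 = -30$)
$\sqrt{q{\left(-606 \right)} - 354004} = \sqrt{-30 - 354004} = \sqrt{-354034} = i \sqrt{354034}$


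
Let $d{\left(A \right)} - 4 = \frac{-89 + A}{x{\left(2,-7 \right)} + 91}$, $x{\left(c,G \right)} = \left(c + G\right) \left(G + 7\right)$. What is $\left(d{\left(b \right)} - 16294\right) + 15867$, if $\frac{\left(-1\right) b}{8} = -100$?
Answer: $- \frac{37782}{91} \approx -415.19$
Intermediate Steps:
$x{\left(c,G \right)} = \left(7 + G\right) \left(G + c\right)$ ($x{\left(c,G \right)} = \left(G + c\right) \left(7 + G\right) = \left(7 + G\right) \left(G + c\right)$)
$b = 800$ ($b = \left(-8\right) \left(-100\right) = 800$)
$d{\left(A \right)} = \frac{275}{91} + \frac{A}{91}$ ($d{\left(A \right)} = 4 + \frac{-89 + A}{\left(\left(-7\right)^{2} + 7 \left(-7\right) + 7 \cdot 2 - 14\right) + 91} = 4 + \frac{-89 + A}{\left(49 - 49 + 14 - 14\right) + 91} = 4 + \frac{-89 + A}{0 + 91} = 4 + \frac{-89 + A}{91} = 4 + \left(-89 + A\right) \frac{1}{91} = 4 + \left(- \frac{89}{91} + \frac{A}{91}\right) = \frac{275}{91} + \frac{A}{91}$)
$\left(d{\left(b \right)} - 16294\right) + 15867 = \left(\left(\frac{275}{91} + \frac{1}{91} \cdot 800\right) - 16294\right) + 15867 = \left(\left(\frac{275}{91} + \frac{800}{91}\right) - 16294\right) + 15867 = \left(\frac{1075}{91} - 16294\right) + 15867 = - \frac{1481679}{91} + 15867 = - \frac{37782}{91}$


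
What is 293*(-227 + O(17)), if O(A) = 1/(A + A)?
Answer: -2261081/34 ≈ -66502.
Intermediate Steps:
O(A) = 1/(2*A)
293*(-227 + O(17)) = 293*(-227 + (½)/17) = 293*(-227 + (½)*(1/17)) = 293*(-227 + 1/34) = 293*(-7717/34) = -2261081/34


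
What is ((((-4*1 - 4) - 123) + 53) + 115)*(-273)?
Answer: -10101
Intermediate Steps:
((((-4*1 - 4) - 123) + 53) + 115)*(-273) = ((((-4 - 4) - 123) + 53) + 115)*(-273) = (((-8 - 123) + 53) + 115)*(-273) = ((-131 + 53) + 115)*(-273) = (-78 + 115)*(-273) = 37*(-273) = -10101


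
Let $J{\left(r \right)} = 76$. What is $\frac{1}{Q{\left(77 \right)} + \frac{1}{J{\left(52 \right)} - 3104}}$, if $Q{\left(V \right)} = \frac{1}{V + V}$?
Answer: $\frac{233156}{1437} \approx 162.25$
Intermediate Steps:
$Q{\left(V \right)} = \frac{1}{2 V}$
$\frac{1}{Q{\left(77 \right)} + \frac{1}{J{\left(52 \right)} - 3104}} = \frac{1}{\frac{1}{2 \cdot 77} + \frac{1}{76 - 3104}} = \frac{1}{\frac{1}{2} \cdot \frac{1}{77} + \frac{1}{-3028}} = \frac{1}{\frac{1}{154} - \frac{1}{3028}} = \frac{1}{\frac{1437}{233156}} = \frac{233156}{1437}$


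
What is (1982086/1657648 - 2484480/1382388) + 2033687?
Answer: 194175759037785109/95479695976 ≈ 2.0337e+6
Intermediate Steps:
(1982086/1657648 - 2484480/1382388) + 2033687 = (1982086*(1/1657648) - 2484480*1/1382388) + 2033687 = (991043/828824 - 207040/115199) + 2033687 = -57432558403/95479695976 + 2033687 = 194175759037785109/95479695976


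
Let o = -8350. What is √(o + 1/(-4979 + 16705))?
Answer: I*√1148117272874/11726 ≈ 91.378*I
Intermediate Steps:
√(o + 1/(-4979 + 16705)) = √(-8350 + 1/(-4979 + 16705)) = √(-8350 + 1/11726) = √(-97912099/11726) = I*√1148117272874/11726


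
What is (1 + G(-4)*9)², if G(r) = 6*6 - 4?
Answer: 83521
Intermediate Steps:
G(r) = 32 (G(r) = 36 - 4 = 32)
(1 + G(-4)*9)² = (1 + 32*9)² = (1 + 288)² = 289² = 83521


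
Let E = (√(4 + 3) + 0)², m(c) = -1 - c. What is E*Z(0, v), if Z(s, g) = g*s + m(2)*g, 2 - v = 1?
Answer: -21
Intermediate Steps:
v = 1 (v = 2 - 1*1 = 2 - 1 = 1)
Z(s, g) = -3*g + g*s (Z(s, g) = g*s + (-1 - 1*2)*g = g*s + (-1 - 2)*g = g*s - 3*g = -3*g + g*s)
E = 7 (E = (√7 + 0)² = (√7)² = 7)
E*Z(0, v) = 7*(1*(-3 + 0)) = 7*(1*(-3)) = 7*(-3) = -21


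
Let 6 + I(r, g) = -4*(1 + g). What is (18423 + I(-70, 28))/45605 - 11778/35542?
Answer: 4358402/62342035 ≈ 0.069911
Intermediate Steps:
I(r, g) = -10 - 4*g (I(r, g) = -6 - 4*(1 + g) = -6 + (-4 - 4*g) = -10 - 4*g)
(18423 + I(-70, 28))/45605 - 11778/35542 = (18423 + (-10 - 4*28))/45605 - 11778/35542 = (18423 + (-10 - 112))*(1/45605) - 11778*1/35542 = (18423 - 122)*(1/45605) - 453/1367 = 18301*(1/45605) - 453/1367 = 18301/45605 - 453/1367 = 4358402/62342035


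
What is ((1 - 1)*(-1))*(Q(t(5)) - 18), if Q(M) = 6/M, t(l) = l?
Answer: 0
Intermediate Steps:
((1 - 1)*(-1))*(Q(t(5)) - 18) = ((1 - 1)*(-1))*(6/5 - 18) = (0*(-1))*(6*(1/5) - 18) = 0*(6/5 - 18) = 0*(-84/5) = 0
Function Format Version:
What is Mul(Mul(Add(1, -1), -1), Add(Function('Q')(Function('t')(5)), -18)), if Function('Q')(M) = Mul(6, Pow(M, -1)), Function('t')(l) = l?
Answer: 0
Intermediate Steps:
Mul(Mul(Add(1, -1), -1), Add(Function('Q')(Function('t')(5)), -18)) = Mul(Mul(Add(1, -1), -1), Add(Mul(6, Pow(5, -1)), -18)) = Mul(Mul(0, -1), Add(Mul(6, Rational(1, 5)), -18)) = Mul(0, Add(Rational(6, 5), -18)) = Mul(0, Rational(-84, 5)) = 0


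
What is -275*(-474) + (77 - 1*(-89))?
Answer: 130516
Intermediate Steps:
-275*(-474) + (77 - 1*(-89)) = 130350 + (77 + 89) = 130350 + 166 = 130516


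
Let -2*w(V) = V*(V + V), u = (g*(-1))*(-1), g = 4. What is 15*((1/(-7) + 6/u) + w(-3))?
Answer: -1605/14 ≈ -114.64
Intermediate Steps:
u = 4 (u = (4*(-1))*(-1) = -4*(-1) = 4)
w(V) = -V² (w(V) = -V*(V + V)/2 = -V*2*V/2 = -V²)
15*((1/(-7) + 6/u) + w(-3)) = 15*((1/(-7) + 6/4) - 1*(-3)²) = 15*((1*(-⅐) + 6*(¼)) - 1*9) = 15*((-⅐ + 3/2) - 9) = 15*(19/14 - 9) = 15*(-107/14) = -1605/14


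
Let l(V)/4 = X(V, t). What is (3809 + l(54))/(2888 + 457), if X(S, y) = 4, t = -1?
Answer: 255/223 ≈ 1.1435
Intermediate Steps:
l(V) = 16 (l(V) = 4*4 = 16)
(3809 + l(54))/(2888 + 457) = (3809 + 16)/(2888 + 457) = 3825/3345 = 3825*(1/3345) = 255/223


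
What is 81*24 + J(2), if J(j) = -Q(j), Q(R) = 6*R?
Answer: 1932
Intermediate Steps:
J(j) = -6*j
81*24 + J(2) = 81*24 - 6*2 = 1944 - 12 = 1932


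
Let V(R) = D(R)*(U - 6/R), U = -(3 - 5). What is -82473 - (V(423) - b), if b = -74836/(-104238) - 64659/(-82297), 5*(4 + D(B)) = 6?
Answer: -353715972661240/4289237343 ≈ -82466.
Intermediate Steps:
D(B) = -14/5 (D(B) = -4 + (⅕)*6 = -4 + 6/5 = -14/5)
b = 6449351567/4289237343 (b = -74836*(-1/104238) - 64659*(-1/82297) = 37418/52119 + 64659/82297 = 6449351567/4289237343 ≈ 1.5036)
U = 2 (U = -1*(-2) = 2)
V(R) = -28/5 + 84/(5*R) (V(R) = -14*(2 - 6/R)/5 = -28/5 + 84/(5*R))
-82473 - (V(423) - b) = -82473 - ((28/5)*(3 - 1*423)/423 - 1*6449351567/4289237343) = -82473 - ((28/5)*(1/423)*(3 - 423) - 6449351567/4289237343) = -82473 - ((28/5)*(1/423)*(-420) - 6449351567/4289237343) = -82473 - (-784/141 - 6449351567/4289237343) = -82473 - 1*(-30298727999/4289237343) = -82473 + 30298727999/4289237343 = -353715972661240/4289237343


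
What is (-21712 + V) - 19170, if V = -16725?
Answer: -57607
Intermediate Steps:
(-21712 + V) - 19170 = (-21712 - 16725) - 19170 = -38437 - 19170 = -57607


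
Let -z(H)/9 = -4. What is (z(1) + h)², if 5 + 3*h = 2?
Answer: 1225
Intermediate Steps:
h = -1 (h = -5/3 + (⅓)*2 = -5/3 + ⅔ = -1)
z(H) = 36 (z(H) = -9*(-4) = 36)
(z(1) + h)² = (36 - 1)² = 35² = 1225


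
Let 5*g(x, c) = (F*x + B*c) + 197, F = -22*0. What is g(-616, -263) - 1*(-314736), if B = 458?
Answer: 1453423/5 ≈ 2.9068e+5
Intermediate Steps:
F = 0
g(x, c) = 197/5 + 458*c/5 (g(x, c) = ((0*x + 458*c) + 197)/5 = ((0 + 458*c) + 197)/5 = (458*c + 197)/5 = (197 + 458*c)/5 = 197/5 + 458*c/5)
g(-616, -263) - 1*(-314736) = (197/5 + (458/5)*(-263)) - 1*(-314736) = (197/5 - 120454/5) + 314736 = -120257/5 + 314736 = 1453423/5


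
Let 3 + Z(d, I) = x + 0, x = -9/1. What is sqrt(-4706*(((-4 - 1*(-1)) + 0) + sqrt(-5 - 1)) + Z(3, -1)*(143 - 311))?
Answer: sqrt(16134 - 4706*I*sqrt(6)) ≈ 134.09 - 42.982*I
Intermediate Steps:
x = -9 (x = -9*1 = -9)
Z(d, I) = -12 (Z(d, I) = -3 + (-9 + 0) = -3 - 9 = -12)
sqrt(-4706*(((-4 - 1*(-1)) + 0) + sqrt(-5 - 1)) + Z(3, -1)*(143 - 311)) = sqrt(-4706*(((-4 - 1*(-1)) + 0) + sqrt(-5 - 1)) - 12*(143 - 311)) = sqrt(-4706*(((-4 + 1) + 0) + sqrt(-6)) - 12*(-168)) = sqrt(-4706*((-3 + 0) + I*sqrt(6)) + 2016) = sqrt(-4706*(-3 + I*sqrt(6)) + 2016) = sqrt((14118 - 4706*I*sqrt(6)) + 2016) = sqrt(16134 - 4706*I*sqrt(6))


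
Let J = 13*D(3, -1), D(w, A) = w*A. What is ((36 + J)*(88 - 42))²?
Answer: 19044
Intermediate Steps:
D(w, A) = A*w
J = -39 (J = 13*(-1*3) = 13*(-3) = -39)
((36 + J)*(88 - 42))² = ((36 - 39)*(88 - 42))² = (-3*46)² = (-138)² = 19044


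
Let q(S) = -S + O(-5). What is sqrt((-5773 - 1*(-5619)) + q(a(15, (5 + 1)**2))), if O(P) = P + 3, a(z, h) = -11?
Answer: I*sqrt(145) ≈ 12.042*I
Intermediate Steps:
O(P) = 3 + P
q(S) = -2 - S (q(S) = -S + (3 - 5) = -S - 2 = -2 - S)
sqrt((-5773 - 1*(-5619)) + q(a(15, (5 + 1)**2))) = sqrt((-5773 - 1*(-5619)) + (-2 - 1*(-11))) = sqrt((-5773 + 5619) + (-2 + 11)) = sqrt(-154 + 9) = sqrt(-145) = I*sqrt(145)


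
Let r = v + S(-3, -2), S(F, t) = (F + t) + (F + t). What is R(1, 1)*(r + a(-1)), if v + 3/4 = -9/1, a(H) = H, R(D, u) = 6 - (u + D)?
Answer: -83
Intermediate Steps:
S(F, t) = 2*F + 2*t
R(D, u) = 6 - D - u (R(D, u) = 6 - (D + u) = 6 + (-D - u) = 6 - D - u)
v = -39/4 (v = -3/4 - 9/1 = -3/4 - 9*1 = -3/4 - 9 = -39/4 ≈ -9.7500)
r = -79/4 (r = -39/4 + (2*(-3) + 2*(-2)) = -39/4 + (-6 - 4) = -39/4 - 10 = -79/4 ≈ -19.750)
R(1, 1)*(r + a(-1)) = (6 - 1*1 - 1*1)*(-79/4 - 1) = (6 - 1 - 1)*(-83/4) = 4*(-83/4) = -83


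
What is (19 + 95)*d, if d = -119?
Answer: -13566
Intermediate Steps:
(19 + 95)*d = (19 + 95)*(-119) = 114*(-119) = -13566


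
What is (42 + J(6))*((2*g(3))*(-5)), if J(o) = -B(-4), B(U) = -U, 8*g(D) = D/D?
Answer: -95/2 ≈ -47.500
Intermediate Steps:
g(D) = ⅛ (g(D) = (D/D)/8 = (⅛)*1 = ⅛)
J(o) = -4 (J(o) = -(-1)*(-4) = -1*4 = -4)
(42 + J(6))*((2*g(3))*(-5)) = (42 - 4)*((2*(⅛))*(-5)) = 38*((¼)*(-5)) = 38*(-5/4) = -95/2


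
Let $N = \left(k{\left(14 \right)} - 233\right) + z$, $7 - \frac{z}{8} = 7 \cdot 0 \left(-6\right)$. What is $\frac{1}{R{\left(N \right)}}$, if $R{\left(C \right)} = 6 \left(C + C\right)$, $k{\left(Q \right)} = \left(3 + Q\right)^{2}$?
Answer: $\frac{1}{1344} \approx 0.00074405$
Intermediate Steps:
$z = 56$ ($z = 56 - 8 \cdot 7 \cdot 0 \left(-6\right) = 56 - 8 \cdot 0 \left(-6\right) = 56 - 0 = 56 + 0 = 56$)
$N = 112$ ($N = \left(\left(3 + 14\right)^{2} - 233\right) + 56 = \left(17^{2} - 233\right) + 56 = \left(289 - 233\right) + 56 = 56 + 56 = 112$)
$R{\left(C \right)} = 12 C$ ($R{\left(C \right)} = 6 \cdot 2 C = 12 C$)
$\frac{1}{R{\left(N \right)}} = \frac{1}{12 \cdot 112} = \frac{1}{1344}$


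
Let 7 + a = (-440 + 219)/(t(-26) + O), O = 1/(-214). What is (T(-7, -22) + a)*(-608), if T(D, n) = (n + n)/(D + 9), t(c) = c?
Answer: 69367328/5565 ≈ 12465.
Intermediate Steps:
O = -1/214 ≈ -0.0046729
T(D, n) = 2*n/(9 + D) (T(D, n) = (2*n)/(9 + D) = 2*n/(9 + D))
a = 8339/5565 (a = -7 + (-440 + 219)/(-26 - 1/214) = -7 - 221/(-5565/214) = -7 - 221*(-214/5565) = -7 + 47294/5565 = 8339/5565 ≈ 1.4985)
(T(-7, -22) + a)*(-608) = (2*(-22)/(9 - 7) + 8339/5565)*(-608) = (2*(-22)/2 + 8339/5565)*(-608) = (2*(-22)*(½) + 8339/5565)*(-608) = (-22 + 8339/5565)*(-608) = -114091/5565*(-608) = 69367328/5565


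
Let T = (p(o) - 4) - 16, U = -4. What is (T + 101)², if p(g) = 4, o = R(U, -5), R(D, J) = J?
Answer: 7225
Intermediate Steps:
o = -5
T = -16 (T = (4 - 4) - 16 = 0 - 16 = -16)
(T + 101)² = (-16 + 101)² = 85² = 7225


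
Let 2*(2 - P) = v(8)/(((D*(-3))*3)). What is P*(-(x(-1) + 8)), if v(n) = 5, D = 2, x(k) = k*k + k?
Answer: -154/9 ≈ -17.111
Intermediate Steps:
x(k) = k + k² (x(k) = k² + k = k + k²)
P = 77/36 (P = 2 - 5/(2*((2*(-3))*3)) = 2 - 5/(2*((-6*3))) = 2 - 5/(2*(-18)) = 2 - 5*(-1)/(2*18) = 2 - ½*(-5/18) = 2 + 5/36 = 77/36 ≈ 2.1389)
P*(-(x(-1) + 8)) = 77*(-(-(1 - 1) + 8))/36 = 77*(-(-1*0 + 8))/36 = 77*(-(0 + 8))/36 = 77*(-1*8)/36 = (77/36)*(-8) = -154/9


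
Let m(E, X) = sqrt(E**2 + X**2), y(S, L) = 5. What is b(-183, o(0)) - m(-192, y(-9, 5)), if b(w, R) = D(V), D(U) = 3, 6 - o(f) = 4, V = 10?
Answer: 3 - sqrt(36889) ≈ -189.07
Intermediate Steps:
o(f) = 2 (o(f) = 6 - 1*4 = 6 - 4 = 2)
b(w, R) = 3
b(-183, o(0)) - m(-192, y(-9, 5)) = 3 - sqrt((-192)**2 + 5**2) = 3 - sqrt(36864 + 25) = 3 - sqrt(36889)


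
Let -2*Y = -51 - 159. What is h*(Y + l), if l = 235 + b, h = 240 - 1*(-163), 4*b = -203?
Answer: 466271/4 ≈ 1.1657e+5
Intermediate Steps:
b = -203/4 (b = (1/4)*(-203) = -203/4 ≈ -50.750)
h = 403 (h = 240 + 163 = 403)
Y = 105 (Y = -(-51 - 159)/2 = -1/2*(-210) = 105)
l = 737/4 (l = 235 - 203/4 = 737/4 ≈ 184.25)
h*(Y + l) = 403*(105 + 737/4) = 403*(1157/4) = 466271/4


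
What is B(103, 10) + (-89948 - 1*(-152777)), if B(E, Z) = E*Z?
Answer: 63859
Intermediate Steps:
B(103, 10) + (-89948 - 1*(-152777)) = 103*10 + (-89948 - 1*(-152777)) = 1030 + (-89948 + 152777) = 1030 + 62829 = 63859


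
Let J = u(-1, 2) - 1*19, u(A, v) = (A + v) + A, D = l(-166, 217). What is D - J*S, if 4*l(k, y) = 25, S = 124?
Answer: 9449/4 ≈ 2362.3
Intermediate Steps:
l(k, y) = 25/4 (l(k, y) = (1/4)*25 = 25/4)
D = 25/4 ≈ 6.2500
u(A, v) = v + 2*A
J = -19 (J = (2 + 2*(-1)) - 1*19 = (2 - 2) - 19 = 0 - 19 = -19)
D - J*S = 25/4 - (-19)*124 = 25/4 - 1*(-2356) = 25/4 + 2356 = 9449/4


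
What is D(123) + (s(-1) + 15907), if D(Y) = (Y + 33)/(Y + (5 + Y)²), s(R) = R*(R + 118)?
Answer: 260645686/16507 ≈ 15790.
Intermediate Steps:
s(R) = R*(118 + R)
D(Y) = (33 + Y)/(Y + (5 + Y)²)
D(123) + (s(-1) + 15907) = (33 + 123)/(123 + (5 + 123)²) + (-(118 - 1) + 15907) = 156/(123 + 128²) + (-1*117 + 15907) = 156/(123 + 16384) + (-117 + 15907) = 156/16507 + 15790 = 260645686/16507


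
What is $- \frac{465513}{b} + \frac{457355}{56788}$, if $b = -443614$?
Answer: $\frac{114662316607}{12595975916} \approx 9.1031$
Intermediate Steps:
$- \frac{465513}{b} + \frac{457355}{56788} = - \frac{465513}{-443614} + \frac{457355}{56788} = \left(-465513\right) \left(- \frac{1}{443614}\right) + 457355 \cdot \frac{1}{56788} = \frac{465513}{443614} + \frac{457355}{56788} = \frac{114662316607}{12595975916}$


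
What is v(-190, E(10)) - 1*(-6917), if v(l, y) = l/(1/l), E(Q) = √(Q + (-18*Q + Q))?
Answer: 43017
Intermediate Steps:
E(Q) = 4*√(-Q) (E(Q) = √(Q - 17*Q) = √(-16*Q) = 4*√(-Q))
v(l, y) = l² (v(l, y) = l*l = l²)
v(-190, E(10)) - 1*(-6917) = (-190)² - 1*(-6917) = 36100 + 6917 = 43017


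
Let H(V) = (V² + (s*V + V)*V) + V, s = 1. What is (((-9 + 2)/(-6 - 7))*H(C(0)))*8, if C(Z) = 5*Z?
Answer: 0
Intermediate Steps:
H(V) = V + 3*V² (H(V) = (V² + (1*V + V)*V) + V = (V² + (V + V)*V) + V = (V² + (2*V)*V) + V = (V² + 2*V²) + V = 3*V² + V = V + 3*V²)
(((-9 + 2)/(-6 - 7))*H(C(0)))*8 = (((-9 + 2)/(-6 - 7))*((5*0)*(1 + 3*(5*0))))*8 = ((-7/(-13))*(0*(1 + 3*0)))*8 = ((-7*(-1/13))*(0*(1 + 0)))*8 = (7*(0*1)/13)*8 = ((7/13)*0)*8 = 0*8 = 0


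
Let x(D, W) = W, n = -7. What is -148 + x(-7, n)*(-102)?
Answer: 566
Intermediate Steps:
-148 + x(-7, n)*(-102) = -148 - 7*(-102) = -148 + 714 = 566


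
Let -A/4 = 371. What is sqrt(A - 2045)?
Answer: I*sqrt(3529) ≈ 59.405*I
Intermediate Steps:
A = -1484 (A = -4*371 = -1484)
sqrt(A - 2045) = sqrt(-1484 - 2045) = sqrt(-3529) = I*sqrt(3529)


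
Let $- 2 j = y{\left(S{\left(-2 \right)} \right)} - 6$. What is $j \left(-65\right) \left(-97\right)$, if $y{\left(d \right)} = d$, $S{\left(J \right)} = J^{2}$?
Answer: $6305$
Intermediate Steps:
$j = 1$ ($j = - \frac{\left(-2\right)^{2} - 6}{2} = - \frac{4 - 6}{2} = \left(- \frac{1}{2}\right) \left(-2\right) = 1$)
$j \left(-65\right) \left(-97\right) = 1 \left(-65\right) \left(-97\right) = \left(-65\right) \left(-97\right) = 6305$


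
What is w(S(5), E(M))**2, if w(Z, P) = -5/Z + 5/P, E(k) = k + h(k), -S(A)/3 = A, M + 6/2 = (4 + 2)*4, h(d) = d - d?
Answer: 16/49 ≈ 0.32653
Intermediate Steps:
h(d) = 0
M = 21 (M = -3 + (4 + 2)*4 = -3 + 6*4 = -3 + 24 = 21)
S(A) = -3*A
E(k) = k (E(k) = k + 0 = k)
w(S(5), E(M))**2 = (-5/((-3*5)) + 5/21)**2 = (-5/(-15) + 5*(1/21))**2 = (-5*(-1/15) + 5/21)**2 = (1/3 + 5/21)**2 = (4/7)**2 = 16/49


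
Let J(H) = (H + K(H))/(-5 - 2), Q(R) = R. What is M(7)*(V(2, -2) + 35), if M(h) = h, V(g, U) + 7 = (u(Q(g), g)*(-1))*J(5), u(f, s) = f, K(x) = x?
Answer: 216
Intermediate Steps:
J(H) = -2*H/7 (J(H) = (H + H)/(-5 - 2) = (2*H)/(-7) = (2*H)*(-1/7) = -2*H/7)
V(g, U) = -7 + 10*g/7 (V(g, U) = -7 + (g*(-1))*(-2/7*5) = -7 - g*(-10/7) = -7 + 10*g/7)
M(7)*(V(2, -2) + 35) = 7*((-7 + (10/7)*2) + 35) = 7*((-7 + 20/7) + 35) = 7*(-29/7 + 35) = 7*(216/7) = 216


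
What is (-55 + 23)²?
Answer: 1024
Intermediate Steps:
(-55 + 23)² = (-32)² = 1024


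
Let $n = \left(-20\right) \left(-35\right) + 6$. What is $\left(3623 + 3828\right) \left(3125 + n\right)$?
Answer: $28544781$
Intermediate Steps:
$n = 706$ ($n = 700 + 6 = 706$)
$\left(3623 + 3828\right) \left(3125 + n\right) = \left(3623 + 3828\right) \left(3125 + 706\right) = 7451 \cdot 3831 = 28544781$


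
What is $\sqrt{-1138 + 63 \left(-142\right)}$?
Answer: $2 i \sqrt{2521} \approx 100.42 i$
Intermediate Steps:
$\sqrt{-1138 + 63 \left(-142\right)} = \sqrt{-1138 - 8946} = \sqrt{-10084} = 2 i \sqrt{2521}$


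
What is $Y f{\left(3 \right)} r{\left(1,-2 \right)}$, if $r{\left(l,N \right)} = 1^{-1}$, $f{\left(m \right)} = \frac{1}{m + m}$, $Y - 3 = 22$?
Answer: $\frac{25}{6} \approx 4.1667$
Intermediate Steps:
$Y = 25$ ($Y = 3 + 22 = 25$)
$f{\left(m \right)} = \frac{1}{2 m}$
$r{\left(l,N \right)} = 1$
$Y f{\left(3 \right)} r{\left(1,-2 \right)} = 25 \frac{1}{2 \cdot 3} \cdot 1 = 25 \cdot \frac{1}{2} \cdot \frac{1}{3} \cdot 1 = 25 \cdot \frac{1}{6} \cdot 1 = \frac{25}{6} \cdot 1 = \frac{25}{6}$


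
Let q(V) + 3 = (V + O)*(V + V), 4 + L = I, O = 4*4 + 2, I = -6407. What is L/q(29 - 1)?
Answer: -6411/2573 ≈ -2.4916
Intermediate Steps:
O = 18 (O = 16 + 2 = 18)
L = -6411 (L = -4 - 6407 = -6411)
q(V) = -3 + 2*V*(18 + V) (q(V) = -3 + (V + 18)*(V + V) = -3 + (18 + V)*(2*V) = -3 + 2*V*(18 + V))
L/q(29 - 1) = -6411/(-3 + 2*(29 - 1)² + 36*(29 - 1)) = -6411/(-3 + 2*28² + 36*28) = -6411/(-3 + 2*784 + 1008) = -6411/(-3 + 1568 + 1008) = -6411/2573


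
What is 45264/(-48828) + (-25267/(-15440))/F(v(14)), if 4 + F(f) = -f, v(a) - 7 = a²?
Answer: -12158425183/13004849520 ≈ -0.93491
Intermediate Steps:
v(a) = 7 + a²
F(f) = -4 - f
45264/(-48828) + (-25267/(-15440))/F(v(14)) = 45264/(-48828) + (-25267/(-15440))/(-4 - (7 + 14²)) = 45264*(-1/48828) + (-25267*(-1/15440))/(-4 - (7 + 196)) = -3772/4069 + 25267/(15440*(-4 - 1*203)) = -3772/4069 + 25267/(15440*(-4 - 203)) = -3772/4069 + (25267/15440)/(-207) = -3772/4069 + (25267/15440)*(-1/207) = -3772/4069 - 25267/3196080 = -12158425183/13004849520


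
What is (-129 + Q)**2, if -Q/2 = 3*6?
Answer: 27225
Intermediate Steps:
Q = -36 (Q = -6*6 = -2*18 = -36)
(-129 + Q)**2 = (-129 - 36)**2 = (-165)**2 = 27225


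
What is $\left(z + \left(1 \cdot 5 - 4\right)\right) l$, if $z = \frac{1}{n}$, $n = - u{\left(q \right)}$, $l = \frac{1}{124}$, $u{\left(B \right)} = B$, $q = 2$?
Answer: $\frac{1}{248} \approx 0.0040323$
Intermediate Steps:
$l = \frac{1}{124} \approx 0.0080645$
$n = -2$ ($n = \left(-1\right) 2 = -2$)
$z = - \frac{1}{2}$ ($z = \frac{1}{-2} = - \frac{1}{2} \approx -0.5$)
$\left(z + \left(1 \cdot 5 - 4\right)\right) l = \left(- \frac{1}{2} + \left(1 \cdot 5 - 4\right)\right) \frac{1}{124} = \left(- \frac{1}{2} + \left(5 - 4\right)\right) \frac{1}{124} = \left(- \frac{1}{2} + 1\right) \frac{1}{124} = \frac{1}{2} \cdot \frac{1}{124} = \frac{1}{248}$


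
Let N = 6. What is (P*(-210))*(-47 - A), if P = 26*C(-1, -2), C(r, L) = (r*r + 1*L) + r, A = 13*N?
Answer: -1365000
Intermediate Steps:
A = 78 (A = 13*6 = 78)
C(r, L) = L + r + r² (C(r, L) = (r² + L) + r = (L + r²) + r = L + r + r²)
P = -52 (P = 26*(-2 - 1 + (-1)²) = 26*(-2 - 1 + 1) = 26*(-2) = -52)
(P*(-210))*(-47 - A) = (-52*(-210))*(-47 - 1*78) = 10920*(-47 - 78) = 10920*(-125) = -1365000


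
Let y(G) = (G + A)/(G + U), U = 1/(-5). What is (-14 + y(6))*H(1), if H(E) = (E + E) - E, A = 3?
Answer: -361/29 ≈ -12.448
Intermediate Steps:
U = -1/5 (U = 1*(-1/5) = -1/5 ≈ -0.20000)
y(G) = (3 + G)/(-1/5 + G) (y(G) = (G + 3)/(G - 1/5) = (3 + G)/(-1/5 + G))
H(E) = E (H(E) = 2*E - E = E)
(-14 + y(6))*H(1) = (-14 + 5*(3 + 6)/(-1 + 5*6))*1 = (-14 + 5*9/(-1 + 30))*1 = (-14 + 5*9/29)*1 = (-14 + 5*(1/29)*9)*1 = (-14 + 45/29)*1 = -361/29*1 = -361/29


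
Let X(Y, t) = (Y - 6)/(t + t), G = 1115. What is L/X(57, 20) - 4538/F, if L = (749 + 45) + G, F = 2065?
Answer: 157451962/105315 ≈ 1495.1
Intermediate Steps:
X(Y, t) = (-6 + Y)/(2*t) (X(Y, t) = (-6 + Y)/((2*t)) = (-6 + Y)*(1/(2*t)) = (-6 + Y)/(2*t))
L = 1909 (L = (749 + 45) + 1115 = 794 + 1115 = 1909)
L/X(57, 20) - 4538/F = 1909/(((½)*(-6 + 57)/20)) - 4538/2065 = 1909/(((½)*(1/20)*51)) - 4538*1/2065 = 1909/(51/40) - 4538/2065 = 1909*(40/51) - 4538/2065 = 76360/51 - 4538/2065 = 157451962/105315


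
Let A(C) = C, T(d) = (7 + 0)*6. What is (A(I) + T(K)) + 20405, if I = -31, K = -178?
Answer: 20416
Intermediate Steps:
T(d) = 42 (T(d) = 7*6 = 42)
(A(I) + T(K)) + 20405 = (-31 + 42) + 20405 = 11 + 20405 = 20416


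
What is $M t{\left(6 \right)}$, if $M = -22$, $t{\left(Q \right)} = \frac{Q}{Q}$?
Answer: $-22$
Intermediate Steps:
$t{\left(Q \right)} = 1$
$M t{\left(6 \right)} = \left(-22\right) 1 = -22$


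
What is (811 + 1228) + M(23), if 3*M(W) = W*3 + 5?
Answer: 6191/3 ≈ 2063.7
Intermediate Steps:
M(W) = 5/3 + W (M(W) = (W*3 + 5)/3 = (3*W + 5)/3 = (5 + 3*W)/3 = 5/3 + W)
(811 + 1228) + M(23) = (811 + 1228) + (5/3 + 23) = 2039 + 74/3 = 6191/3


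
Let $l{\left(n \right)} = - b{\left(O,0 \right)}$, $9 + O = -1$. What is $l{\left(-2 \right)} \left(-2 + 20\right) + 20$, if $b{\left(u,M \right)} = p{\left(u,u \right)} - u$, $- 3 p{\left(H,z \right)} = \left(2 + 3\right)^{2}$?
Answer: $-10$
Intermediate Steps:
$p{\left(H,z \right)} = - \frac{25}{3}$ ($p{\left(H,z \right)} = - \frac{\left(2 + 3\right)^{2}}{3} = - \frac{5^{2}}{3} = \left(- \frac{1}{3}\right) 25 = - \frac{25}{3}$)
$O = -10$ ($O = -9 - 1 = -10$)
$b{\left(u,M \right)} = - \frac{25}{3} - u$
$l{\left(n \right)} = - \frac{5}{3}$ ($l{\left(n \right)} = - (- \frac{25}{3} - -10) = - (- \frac{25}{3} + 10) = \left(-1\right) \frac{5}{3} = - \frac{5}{3}$)
$l{\left(-2 \right)} \left(-2 + 20\right) + 20 = - \frac{5 \left(-2 + 20\right)}{3} + 20 = \left(- \frac{5}{3}\right) 18 + 20 = -30 + 20 = -10$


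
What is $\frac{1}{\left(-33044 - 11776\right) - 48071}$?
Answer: $- \frac{1}{92891} \approx -1.0765 \cdot 10^{-5}$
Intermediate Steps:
$\frac{1}{\left(-33044 - 11776\right) - 48071} = \frac{1}{-44820 - 48071} = \frac{1}{-92891} = - \frac{1}{92891}$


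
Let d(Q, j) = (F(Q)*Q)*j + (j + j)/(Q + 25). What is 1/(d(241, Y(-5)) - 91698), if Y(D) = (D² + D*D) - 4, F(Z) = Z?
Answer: 133/343143770 ≈ 3.8759e-7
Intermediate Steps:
Y(D) = -4 + 2*D² (Y(D) = (D² + D²) - 4 = 2*D² - 4 = -4 + 2*D²)
d(Q, j) = j*Q² + 2*j/(25 + Q) (d(Q, j) = (Q*Q)*j + (j + j)/(Q + 25) = Q²*j + (2*j)/(25 + Q) = j*Q² + 2*j/(25 + Q))
1/(d(241, Y(-5)) - 91698) = 1/((-4 + 2*(-5)²)*(2 + 241³ + 25*241²)/(25 + 241) - 91698) = 1/((-4 + 2*25)*(2 + 13997521 + 25*58081)/266 - 91698) = 1/((-4 + 50)*(1/266)*(2 + 13997521 + 1452025) - 91698) = 1/(46*(1/266)*15449548 - 91698) = 1/(355339604/133 - 91698) = 1/(343143770/133) = 133/343143770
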